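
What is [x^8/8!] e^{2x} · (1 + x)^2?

5888

The EGF product rule gives c_8 = Σ_{k_1+k_2=8} C(8; k_1,k_2) · ∏ g_i(k_i), where e^{2x} gives (2)^k; (1+x)^2 gives the falling factorial (2)_k.
g_1(k) for k = 0…8: 1, 2, 4, 8, 16, 32, 64, 128, 256.
g_2(k) for k = 0…8: 1, 2, 2, 0, 0, 0, 0, 0, 0.
c_8 = Σ_k C(8,k)·g_1(k)·g_2(8−k) = 28·64·2 + 8·128·2 + 1·256·1 = 3584 + 2048 + 256 = 5888.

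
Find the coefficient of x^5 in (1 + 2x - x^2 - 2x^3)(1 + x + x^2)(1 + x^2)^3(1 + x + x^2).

(1 + 2x - x^2 - 2x^3) has coefficients 1,2,-1,-2 for degrees 0…3.
(1 + x + x^2) has coefficients 1,1,1,0,0,0 for degrees 0…5.
Multiplying by (1 + x^2)^3 gives running coefficients 1,1,4,3,6,3 for degrees 0…5.
Finally multiplying by (1 + x + x^2), the product of all factors after the first has coefficients 1,2,6,8,13,12 for degrees 0…5.
[x^5] = 1·12 + 2·13 − 1·8 − 2·6 = 18.

18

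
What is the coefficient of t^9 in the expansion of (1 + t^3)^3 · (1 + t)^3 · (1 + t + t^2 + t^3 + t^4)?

(1 + t^3)^3 has coefficients 1,0,0,3,0,0,3,0,0,1 for degrees 0…9.
(1 + t)^3 has coefficients 1,3,3,1,0,0,0,0,0,0 for degrees 0…9.
Finally multiplying by (1 + t + t^2 + t^3 + t^4), the product of all factors after the first has coefficients 1,4,7,8,8,7,4,1,0,0 for degrees 0…9.
[t^9] = 1·0 + 3·4 + 3·8 + 1·1 = 37.

37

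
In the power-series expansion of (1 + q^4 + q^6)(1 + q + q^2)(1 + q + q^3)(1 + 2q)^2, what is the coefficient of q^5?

(1 + q^4 + q^6) has coefficients 1,0,0,0,1,0 for degrees 0…5.
(1 + q + q^2) has coefficients 1,1,1,0,0,0 for degrees 0…5.
Multiplying by (1 + q + q^3) gives running coefficients 1,2,2,2,1,1 for degrees 0…5.
Finally multiplying by (1 + 2q)^2, the product of all factors after the first has coefficients 1,6,14,18,17,13 for degrees 0…5.
[q^5] = 1·13 + 1·6 = 19.

19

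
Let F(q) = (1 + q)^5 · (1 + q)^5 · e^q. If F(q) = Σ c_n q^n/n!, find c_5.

63591

The EGF product rule gives c_5 = Σ_{k_1+k_2+k_3=5} C(5; k_1,k_2,k_3) · ∏ g_i(k_i), where (1+q)^5 gives the falling factorial (5)_k; (1+q)^5 gives the falling factorial (5)_k; e^q gives (1)^k.
g_1(k) for k = 0…5: 1, 5, 20, 60, 120, 120.
g_2(k) for k = 0…5: 1, 5, 20, 60, 120, 120.
g_3(k) for k = 0…5: 1, 1, 1, 1, 1, 1.
First combine the last two factors: h(k) = Σ_j C(k,j)·g_2(j)·g_3(k−j) for k = 0…5: 1, 6, 31, 136, 501, 1546.
c_5 = Σ_k C(5,k)·g_1(k)·h(5−k) = 1·1·1546 + 5·5·501 + 10·20·136 + 10·60·31 + 5·120·6 + 1·120·1 = 1546 + 12525 + 27200 + 18600 + 3600 + 120 = 63591.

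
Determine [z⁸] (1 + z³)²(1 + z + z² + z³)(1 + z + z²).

5

(1 + z³)² has coefficients 1,0,0,2,0,0,1 for degrees 0…6.
(1 + z + z² + z³) has coefficients 1,1,1,1,0,0,0,0,0 for degrees 0…8.
Finally multiplying by (1 + z + z²), the product of all factors after the first has coefficients 1,2,3,3,2,1,0,0,0 for degrees 0…8.
[z⁸] = 1·0 + 2·1 + 1·3 = 5.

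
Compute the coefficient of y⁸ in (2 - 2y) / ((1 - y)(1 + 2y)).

512

The denominator gives the recurrence a_n = −a_(n−1) + 2a_(n−2) for n ≥ 3; the numerator fixes a_0 = 2, a_1 = -4, a_2 = 8.
Iterating: 2, -4, 8, -16, 32, -64, 128, -256, 512, so a_8 = 512.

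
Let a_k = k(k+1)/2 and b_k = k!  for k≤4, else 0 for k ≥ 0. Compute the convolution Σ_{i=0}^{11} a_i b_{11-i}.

1099

This is [x^11] in the product of the two ordinary generating functions.
Σ = 0·0 + 1·0 + 3·0 + 6·0 + 10·0 + 15·0 + 21·0 + 28·24 + 36·6 + 45·2 + 55·1 + 66·1 = 1099.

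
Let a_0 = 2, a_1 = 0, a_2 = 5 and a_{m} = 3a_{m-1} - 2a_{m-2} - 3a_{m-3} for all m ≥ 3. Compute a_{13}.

The ordinary generating function has denominator 1 - 3y + 2y^2 + 3y^3.
Iterating the recurrence: a_0,…,a_{13} = 2, 0, 5, 9, 17, 18, -7, -108, -364, -855, -1513, -1737, 380, 9153.

9153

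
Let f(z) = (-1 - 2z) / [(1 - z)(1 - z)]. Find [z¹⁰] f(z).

The denominator gives the recurrence a_n = 2a_(n−1) − a_(n−2) for n ≥ 3; the numerator fixes a_0 = -1, a_1 = -4, a_2 = -7.
Iterating: -1, -4, -7, -10, -13, -16, -19, -22, -25, -28, -31, so a_10 = -31.

-31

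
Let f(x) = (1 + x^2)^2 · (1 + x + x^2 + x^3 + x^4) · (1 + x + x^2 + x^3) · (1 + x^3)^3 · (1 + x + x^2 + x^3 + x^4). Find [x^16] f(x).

(1 + x^2)^2 has coefficients 1,0,2,0,1 for degrees 0…4.
(1 + x + x^2 + x^3 + x^4) has coefficients 1,1,1,1,1,0,0,0,0,0,0,0,0,0,0,0,0 for degrees 0…16.
Multiplying by (1 + x + x^2 + x^3) gives running coefficients 1,2,3,4,4,3,2,1,0,0,0,0,0,0,0,0,0 for degrees 0…16.
Multiplying by (1 + x^3)^3 gives running coefficients 1,2,3,7,10,12,17,19,18,19,17,12,10,7,3,2,1 for degrees 0…16.
Finally multiplying by (1 + x + x^2 + x^3 + x^4), the product of all factors after the first has coefficients 1,3,6,13,23,34,49,65,76,85,90,85,76,65,49,34,23 for degrees 0…16.
[x^16] = 1·23 + 2·49 + 1·76 = 197.

197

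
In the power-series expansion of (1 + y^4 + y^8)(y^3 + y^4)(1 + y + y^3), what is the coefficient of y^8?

2

(1 + y^4 + y^8) has coefficients 1,0,0,0,1,0,0,0,1 for degrees 0…8.
(y^3 + y^4) has coefficients 0,0,0,1,1,0,0,0,0 for degrees 0…8.
Finally multiplying by (1 + y + y^3), the product of all factors after the first has coefficients 0,0,0,1,2,1,1,1,0 for degrees 0…8.
[y^8] = 1·0 + 1·2 + 1·0 = 2.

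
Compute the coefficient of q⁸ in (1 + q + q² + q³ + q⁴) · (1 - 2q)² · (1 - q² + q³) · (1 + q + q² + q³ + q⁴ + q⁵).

(1 + q + q² + q³ + q⁴) has coefficients 1,1,1,1,1 for degrees 0…4.
(1 - 2q)² has coefficients 1,-4,4,0,0,0,0,0,0 for degrees 0…8.
Multiplying by (1 - q² + q³) gives running coefficients 1,-4,3,5,-8,4,0,0,0 for degrees 0…8.
Finally multiplying by (1 + q + q² + q³ + q⁴ + q⁵), the product of all factors after the first has coefficients 1,-3,0,5,-3,1,0,4,1 for degrees 0…8.
[q⁸] = 1·1 + 1·4 + 1·0 + 1·1 + 1·(-3) = 3.

3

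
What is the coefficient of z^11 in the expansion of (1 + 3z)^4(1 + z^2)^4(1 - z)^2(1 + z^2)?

(1 + 3z)^4 has coefficients 1,12,54,108,81 for degrees 0…4.
(1 + z^2)^4 has coefficients 1,0,4,0,6,0,4,0,1,0,0,0 for degrees 0…11.
Multiplying by (1 - z)^2 gives running coefficients 1,-2,5,-8,10,-12,10,-8,5,-2,1,0 for degrees 0…11.
Finally multiplying by (1 + z^2), the product of all factors after the first has coefficients 1,-2,6,-10,15,-20,20,-20,15,-10,6,-2 for degrees 0…11.
[z^11] = 1·(-2) + 12·6 + 54·(-10) + 108·15 + 81·(-20) = -470.

-470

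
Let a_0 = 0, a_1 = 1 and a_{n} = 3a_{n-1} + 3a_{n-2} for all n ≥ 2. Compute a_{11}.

507627

The ordinary generating function has denominator 1 - 3q - 3q^2.
Iterating the recurrence: a_0,…,a_{11} = 0, 1, 3, 12, 45, 171, 648, 2457, 9315, 35316, 133893, 507627.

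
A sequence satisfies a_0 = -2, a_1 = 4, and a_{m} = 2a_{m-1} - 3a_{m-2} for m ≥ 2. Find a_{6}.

The ordinary generating function has denominator 1 - 2q + 3q^2.
Iterating the recurrence: a_0,…,a_{6} = -2, 4, 14, 16, -10, -68, -106.

-106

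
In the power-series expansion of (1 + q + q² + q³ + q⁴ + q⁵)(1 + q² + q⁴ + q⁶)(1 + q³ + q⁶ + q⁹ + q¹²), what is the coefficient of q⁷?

(1 + q + q² + q³ + q⁴ + q⁵) has coefficients 1,1,1,1,1,1 for degrees 0…5.
(1 + q² + q⁴ + q⁶) has coefficients 1,0,1,0,1,0,1,0 for degrees 0…7.
Finally multiplying by (1 + q³ + q⁶ + q⁹ + q¹²), the product of all factors after the first has coefficients 1,0,1,1,1,1,2,1 for degrees 0…7.
[q⁷] = 1·1 + 1·2 + 1·1 + 1·1 + 1·1 + 1·1 = 7.

7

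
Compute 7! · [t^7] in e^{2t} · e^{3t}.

The EGF product rule gives c_7 = Σ_{k_1+k_2=7} C(7; k_1,k_2) · ∏ g_i(k_i), where e^{2t} gives (2)^k; e^{3t} gives (3)^k.
g_1(k) for k = 0…7: 1, 2, 4, 8, 16, 32, 64, 128.
g_2(k) for k = 0…7: 1, 3, 9, 27, 81, 243, 729, 2187.
c_7 = Σ_k C(7,k)·g_1(k)·g_2(7−k) = 1·1·2187 + 7·2·729 + 21·4·243 + 35·8·81 + 35·16·27 + 21·32·9 + 7·64·3 + 1·128·1 = 2187 + 10206 + 20412 + 22680 + 15120 + 6048 + 1344 + 128 = 78125.

78125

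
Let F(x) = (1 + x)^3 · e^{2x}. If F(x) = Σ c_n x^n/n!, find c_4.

304

The EGF product rule gives c_4 = Σ_{k_1+k_2=4} C(4; k_1,k_2) · ∏ g_i(k_i), where (1+x)^3 gives the falling factorial (3)_k; e^{2x} gives (2)^k.
g_1(k) for k = 0…4: 1, 3, 6, 6, 0.
g_2(k) for k = 0…4: 1, 2, 4, 8, 16.
c_4 = Σ_k C(4,k)·g_1(k)·g_2(4−k) = 1·1·16 + 4·3·8 + 6·6·4 + 4·6·2 = 16 + 96 + 144 + 48 = 304.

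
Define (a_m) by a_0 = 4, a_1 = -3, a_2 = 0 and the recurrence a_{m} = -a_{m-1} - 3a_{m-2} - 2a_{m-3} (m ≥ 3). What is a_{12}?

39

The ordinary generating function has denominator 1 + y + 3y^2 + 2y^3.
Iterating the recurrence: a_0,…,a_{12} = 4, -3, 0, 1, 5, -8, -9, 23, 20, -71, -35, 208, 39.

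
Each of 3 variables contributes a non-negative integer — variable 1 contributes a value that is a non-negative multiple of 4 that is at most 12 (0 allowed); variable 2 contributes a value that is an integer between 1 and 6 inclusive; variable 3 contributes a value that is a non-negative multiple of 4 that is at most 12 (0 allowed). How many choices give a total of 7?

2

The generating function for the choices is (1 + y⁴ + y⁸ + y¹²)·(y + y² + y³ + y⁴ + y⁵ + y⁶)·(1 + y⁴ + y⁸ + y¹²); the count is [y⁷].
(1 + y⁴ + y⁸ + y¹²) has coefficients 1,0,0,0,1,0,0,0 for degrees 0…7.
(y + y² + y³ + y⁴ + y⁵ + y⁶) has coefficients 0,1,1,1,1,1,1,0 for degrees 0…7.
Finally multiplying by (1 + y⁴ + y⁸ + y¹²), the product of all factors after the first has coefficients 0,1,1,1,1,2,2,1 for degrees 0…7.
[y⁷] = 1·1 + 1·1 = 2.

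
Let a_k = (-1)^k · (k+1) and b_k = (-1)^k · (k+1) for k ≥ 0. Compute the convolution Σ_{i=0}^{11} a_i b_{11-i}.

The convolution is the t^11 coefficient of A(t)B(t).
Σ = 1·(-12) − 2·11 + 3·(-10) − 4·9 + 5·(-8) − 6·7 + 7·(-6) − 8·5 + 9·(-4) − 10·3 + 11·(-2) − 12·1 = -364.

-364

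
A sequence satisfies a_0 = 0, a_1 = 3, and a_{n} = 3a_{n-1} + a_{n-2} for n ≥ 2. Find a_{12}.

1401840

The ordinary generating function has denominator 1 - 3t - t^2.
Iterating the recurrence: a_0,…,a_{12} = 0, 3, 9, 30, 99, 327, 1080, 3567, 11781, 38910, 128511, 424443, 1401840.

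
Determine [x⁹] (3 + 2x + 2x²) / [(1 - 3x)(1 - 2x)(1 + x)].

169154

Partial fractions give a closed form: a_n = (35/4)·3^n + (-6)·2^n + (1/4)·(-1)^n.
At n = 9: a_9 = 169154.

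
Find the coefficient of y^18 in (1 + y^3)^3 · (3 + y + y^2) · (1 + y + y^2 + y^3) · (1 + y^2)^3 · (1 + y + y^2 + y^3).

98

(1 + y^3)^3 has coefficients 1,0,0,3,0,0,3,0,0,1 for degrees 0…9.
(3 + y + y^2) has coefficients 3,1,1,0,0,0,0,0,0,0,0,0,0,0,0,0,0,0,0 for degrees 0…18.
Multiplying by (1 + y + y^2 + y^3) gives running coefficients 3,4,5,5,2,1,0,0,0,0,0,0,0,0,0,0,0,0,0 for degrees 0…18.
Multiplying by (1 + y^2)^3 gives running coefficients 3,4,14,17,26,28,24,22,11,8,2,1,0,0,0,0,0,0,0 for degrees 0…18.
Finally multiplying by (1 + y + y^2 + y^3), the product of all factors after the first has coefficients 3,7,21,38,61,85,95,100,85,65,43,22,11,3,1,0,0,0,0 for degrees 0…18.
[y^18] = 1·0 + 3·0 + 3·11 + 1·65 = 98.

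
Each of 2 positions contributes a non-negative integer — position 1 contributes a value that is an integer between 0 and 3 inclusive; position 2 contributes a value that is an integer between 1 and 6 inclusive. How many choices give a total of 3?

3

The generating function for the choices is (1 + y + y² + y³)·(y + y² + y³ + y⁴ + y⁵ + y⁶); the count is [y³].
(1 + y + y² + y³) has coefficients 1,1,1,1 for degrees 0…3.
(y + y² + y³ + y⁴ + y⁵ + y⁶) has coefficients 0,1,1,1 for degrees 0…3.
[y³] = 1·1 + 1·1 + 1·1 + 1·0 = 3.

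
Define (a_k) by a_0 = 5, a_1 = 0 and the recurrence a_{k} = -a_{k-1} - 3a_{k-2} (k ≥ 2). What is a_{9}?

-525

The ordinary generating function has denominator 1 + x + 3x^2.
Iterating the recurrence: a_0,…,a_{9} = 5, 0, -15, 15, 30, -75, -15, 240, -195, -525.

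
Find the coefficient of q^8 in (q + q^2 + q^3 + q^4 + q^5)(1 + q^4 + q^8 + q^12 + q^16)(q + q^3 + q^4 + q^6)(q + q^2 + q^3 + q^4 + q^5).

(q + q^2 + q^3 + q^4 + q^5) has coefficients 0,1,1,1,1,1 for degrees 0…5.
(1 + q^4 + q^8 + q^12 + q^16) has coefficients 1,0,0,0,1,0,0,0,1 for degrees 0…8.
Multiplying by (q + q^3 + q^4 + q^6) gives running coefficients 0,1,0,1,1,1,1,1,1 for degrees 0…8.
Finally multiplying by (q + q^2 + q^3 + q^4 + q^5), the product of all factors after the first has coefficients 0,0,1,1,2,3,4,4,5 for degrees 0…8.
[q^8] = 1·4 + 1·4 + 1·3 + 1·2 + 1·1 = 14.

14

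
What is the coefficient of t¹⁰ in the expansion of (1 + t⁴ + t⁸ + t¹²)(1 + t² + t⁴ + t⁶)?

(1 + t⁴ + t⁸ + t¹²) has coefficients 1,0,0,0,1,0,0,0,1,0,0 for degrees 0…10.
(1 + t² + t⁴ + t⁶) has coefficients 1,0,1,0,1,0,1,0,0,0,0 for degrees 0…10.
[t¹⁰] = 1·0 + 1·1 + 1·1 = 2.

2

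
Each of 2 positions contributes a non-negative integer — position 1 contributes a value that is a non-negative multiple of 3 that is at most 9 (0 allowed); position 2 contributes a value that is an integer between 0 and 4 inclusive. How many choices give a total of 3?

The generating function for the choices is (1 + x³ + x⁶ + x⁹)·(1 + x + x² + x³ + x⁴); the count is [x³].
(1 + x³ + x⁶ + x⁹) has coefficients 1,0,0,1 for degrees 0…3.
(1 + x + x² + x³ + x⁴) has coefficients 1,1,1,1 for degrees 0…3.
[x³] = 1·1 + 1·1 = 2.

2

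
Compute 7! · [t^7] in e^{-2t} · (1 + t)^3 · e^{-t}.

-486

The EGF product rule gives c_7 = Σ_{k_1+k_2+k_3=7} C(7; k_1,k_2,k_3) · ∏ g_i(k_i), where e^{-2t} gives (-2)^k; (1+t)^3 gives the falling factorial (3)_k; e^{-t} gives (-1)^k.
g_1(k) for k = 0…7: 1, -2, 4, -8, 16, -32, 64, -128.
g_2(k) for k = 0…7: 1, 3, 6, 6, 0, 0, 0, 0.
g_3(k) for k = 0…7: 1, -1, 1, -1, 1, -1, 1, -1.
First combine the last two factors: h(k) = Σ_j C(k,j)·g_2(j)·g_3(k−j) for k = 0…7: 1, 2, 1, -4, 1, 14, -47, 104.
c_7 = Σ_k C(7,k)·g_1(k)·h(7−k) = 1·1·104 + 7·(-2)·(-47) + 21·4·14 + 35·(-8)·1 + 35·16·(-4) + 21·(-32)·1 + 7·64·2 + 1·(-128)·1 = 104 + 658 + 1176 − 280 − 2240 − 672 + 896 − 128 = -486.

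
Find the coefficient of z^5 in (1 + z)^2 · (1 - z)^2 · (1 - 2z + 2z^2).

(1 + z)^2 has coefficients 1,2,1 for degrees 0…2.
(1 - z)^2 has coefficients 1,-2,1,0,0,0 for degrees 0…5.
Finally multiplying by (1 - 2z + 2z^2), the product of all factors after the first has coefficients 1,-4,7,-6,2,0 for degrees 0…5.
[z^5] = 1·0 + 2·2 + 1·(-6) = -2.

-2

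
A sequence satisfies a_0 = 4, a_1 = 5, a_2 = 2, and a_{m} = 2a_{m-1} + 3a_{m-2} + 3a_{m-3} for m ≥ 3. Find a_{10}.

93233

The ordinary generating function has denominator 1 - 2x - 3x^2 - 3x^3.
Iterating the recurrence: a_0,…,a_{10} = 4, 5, 2, 31, 83, 265, 872, 2788, 8987, 28954, 93233.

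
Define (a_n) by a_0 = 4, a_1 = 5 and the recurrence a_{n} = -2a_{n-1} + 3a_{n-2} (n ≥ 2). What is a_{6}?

-178

The ordinary generating function has denominator 1 + 2y - 3y^2.
Iterating the recurrence: a_0,…,a_{6} = 4, 5, 2, 11, -16, 65, -178.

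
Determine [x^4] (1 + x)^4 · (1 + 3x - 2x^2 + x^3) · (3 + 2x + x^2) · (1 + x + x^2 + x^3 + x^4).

234

(1 + x)^4 has coefficients 1,4,6,4,1 for degrees 0…4.
(1 + 3x - 2x^2 + x^3) has coefficients 1,3,-2,1,0 for degrees 0…4.
Multiplying by (3 + 2x + x^2) gives running coefficients 3,11,1,2,0 for degrees 0…4.
Finally multiplying by (1 + x + x^2 + x^3 + x^4), the product of all factors after the first has coefficients 3,14,15,17,17 for degrees 0…4.
[x^4] = 1·17 + 4·17 + 6·15 + 4·14 + 1·3 = 234.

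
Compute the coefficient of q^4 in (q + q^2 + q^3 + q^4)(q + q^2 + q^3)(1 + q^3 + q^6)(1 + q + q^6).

5

(q + q^2 + q^3 + q^4) has coefficients 0,1,1,1,1 for degrees 0…4.
(q + q^2 + q^3) has coefficients 0,1,1,1,0 for degrees 0…4.
Multiplying by (1 + q^3 + q^6) gives running coefficients 0,1,1,1,1 for degrees 0…4.
Finally multiplying by (1 + q + q^6), the product of all factors after the first has coefficients 0,1,2,2,2 for degrees 0…4.
[q^4] = 1·2 + 1·2 + 1·1 + 1·0 = 5.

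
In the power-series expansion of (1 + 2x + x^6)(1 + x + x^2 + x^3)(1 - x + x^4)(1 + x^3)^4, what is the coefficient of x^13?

(1 + 2x + x^6) has coefficients 1,2,0,0,0,0,1 for degrees 0…6.
(1 + x + x^2 + x^3) has coefficients 1,1,1,1,0,0,0,0,0,0,0,0,0,0 for degrees 0…13.
Multiplying by (1 - x + x^4) gives running coefficients 1,0,0,0,0,1,1,1,0,0,0,0,0,0 for degrees 0…13.
Finally multiplying by (1 + x^3)^4, the product of all factors after the first has coefficients 1,0,0,4,0,1,7,1,4,8,4,6,7,6 for degrees 0…13.
[x^13] = 1·6 + 2·7 + 1·1 = 21.

21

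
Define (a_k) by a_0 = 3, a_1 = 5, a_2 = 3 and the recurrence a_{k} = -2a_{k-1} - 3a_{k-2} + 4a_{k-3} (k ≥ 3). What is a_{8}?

-507

The ordinary generating function has denominator 1 + 2t + 3t^2 - 4t^3.
Iterating the recurrence: a_0,…,a_{8} = 3, 5, 3, -9, 29, -19, -85, 343, -507.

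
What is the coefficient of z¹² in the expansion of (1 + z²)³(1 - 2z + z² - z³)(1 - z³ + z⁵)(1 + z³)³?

(1 + z²)³ has coefficients 1,0,3,0,3,0,1 for degrees 0…6.
(1 - 2z + z² - z³) has coefficients 1,-2,1,-1,0,0,0,0,0,0,0,0,0 for degrees 0…12.
Multiplying by (1 - z³ + z⁵) gives running coefficients 1,-2,1,-2,2,0,-1,1,-1,0,0,0,0 for degrees 0…12.
Finally multiplying by (1 + z³)³, the product of all factors after the first has coefficients 1,-2,1,1,-4,3,-4,1,2,-8,7,-2,-5 for degrees 0…12.
[z¹²] = 1·(-5) + 3·7 + 3·2 + 1·(-4) = 18.

18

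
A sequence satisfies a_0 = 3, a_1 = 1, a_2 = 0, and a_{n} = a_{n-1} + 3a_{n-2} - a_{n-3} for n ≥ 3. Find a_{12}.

-349

The ordinary generating function has denominator 1 - t - 3t^2 + t^3.
Iterating the recurrence: a_0,…,a_{12} = 3, 1, 0, 0, -1, -1, -4, -6, -17, -31, -76, -152, -349.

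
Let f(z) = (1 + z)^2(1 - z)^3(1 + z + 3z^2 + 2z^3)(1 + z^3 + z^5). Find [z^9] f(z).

1

(1 + z)^2 has coefficients 1,2,1 for degrees 0…2.
(1 - z)^3 has coefficients 1,-3,3,-1,0,0,0,0,0,0 for degrees 0…9.
Multiplying by (1 + z + 3z^2 + 2z^3) gives running coefficients 1,-2,3,-5,2,3,-2,0,0,0 for degrees 0…9.
Finally multiplying by (1 + z^3 + z^5), the product of all factors after the first has coefficients 1,-2,3,-4,0,7,-9,5,-2,0 for degrees 0…9.
[z^9] = 1·0 + 2·(-2) + 1·5 = 1.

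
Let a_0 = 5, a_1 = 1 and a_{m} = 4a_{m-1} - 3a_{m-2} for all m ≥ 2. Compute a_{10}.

The ordinary generating function has denominator 1 - 4z + 3z^2.
Iterating the recurrence: a_0,…,a_{10} = 5, 1, -11, -47, -155, -479, -1451, -4367, -13115, -39359, -118091.

-118091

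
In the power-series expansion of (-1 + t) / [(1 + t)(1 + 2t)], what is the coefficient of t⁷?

382

The denominator gives the recurrence a_n = −3a_(n−1) − 2a_(n−2) for n ≥ 3; the numerator fixes a_0 = -1, a_1 = 4, a_2 = -10.
Iterating: -1, 4, -10, 22, -46, 94, -190, 382, so a_7 = 382.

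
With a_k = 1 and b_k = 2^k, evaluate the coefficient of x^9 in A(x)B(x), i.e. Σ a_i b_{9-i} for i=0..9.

The convolution is the t^9 coefficient of A(t)B(t).
Σ = 1·512 + 1·256 + 1·128 + 1·64 + 1·32 + 1·16 + 1·8 + 1·4 + 1·2 + 1·1 = 1023.

1023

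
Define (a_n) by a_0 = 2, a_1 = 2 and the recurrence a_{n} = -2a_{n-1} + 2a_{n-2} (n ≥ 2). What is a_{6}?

The ordinary generating function has denominator 1 + 2z - 2z^2.
Iterating the recurrence: a_0,…,a_{6} = 2, 2, 0, 4, -8, 24, -64.

-64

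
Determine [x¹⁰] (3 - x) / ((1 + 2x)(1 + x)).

7164

Partial fractions give a closed form: a_n = (7)·(-2)^n + (-4)·(-1)^n.
At n = 10: a_10 = 7164.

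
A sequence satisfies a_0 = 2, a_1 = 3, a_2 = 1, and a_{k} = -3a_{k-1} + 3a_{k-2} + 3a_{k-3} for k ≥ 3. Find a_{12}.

-822960

The ordinary generating function has denominator 1 + 3t - 3t^2 - 3t^3.
Iterating the recurrence: a_0,…,a_{12} = 2, 3, 1, 12, -24, 111, -369, 1368, -4878, 17631, -63423, 228528, -822960.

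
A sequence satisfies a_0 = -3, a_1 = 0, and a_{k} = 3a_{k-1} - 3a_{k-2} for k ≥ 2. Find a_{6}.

81

The ordinary generating function has denominator 1 - 3z + 3z^2.
Iterating the recurrence: a_0,…,a_{6} = -3, 0, 9, 27, 54, 81, 81.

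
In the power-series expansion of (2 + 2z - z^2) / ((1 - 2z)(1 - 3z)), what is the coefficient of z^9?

The denominator gives the recurrence a_n = 5a_(n−1) − 6a_(n−2) for n ≥ 3; the numerator fixes a_0 = 2, a_1 = 12, a_2 = 47.
Iterating: 2, 12, 47, 163, 533, 1687, 5237, 16063, 48893, 148087, so a_9 = 148087.

148087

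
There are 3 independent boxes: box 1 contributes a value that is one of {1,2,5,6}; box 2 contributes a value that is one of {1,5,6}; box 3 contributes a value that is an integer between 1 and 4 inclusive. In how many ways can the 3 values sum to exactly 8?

5

The generating function for the choices is (q + q^2 + q^5 + q^6)·(q + q^5 + q^6)·(q + q^2 + q^3 + q^4); the count is [q^8].
(q + q^2 + q^5 + q^6) has coefficients 0,1,1,0,0,1,1 for degrees 0…6.
(q + q^5 + q^6) has coefficients 0,1,0,0,0,1,1,0,0 for degrees 0…8.
Finally multiplying by (q + q^2 + q^3 + q^4), the product of all factors after the first has coefficients 0,0,1,1,1,1,1,2,2 for degrees 0…8.
[q^8] = 1·2 + 1·1 + 1·1 + 1·1 = 5.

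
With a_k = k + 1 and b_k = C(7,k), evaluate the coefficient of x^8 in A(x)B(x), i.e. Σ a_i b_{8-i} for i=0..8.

704

Write out a_i and b_{8-i} for i = 0,…,8 and sum the products.
Σ = 1·0 + 2·1 + 3·7 + 4·21 + 5·35 + 6·35 + 7·21 + 8·7 + 9·1 = 704.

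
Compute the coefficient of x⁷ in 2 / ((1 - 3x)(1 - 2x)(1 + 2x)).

Partial fractions give a closed form: a_n = (18/5)·3^n + (-2)·2^n + (2/5)·(-2)^n.
At n = 7: a_7 = 7566.

7566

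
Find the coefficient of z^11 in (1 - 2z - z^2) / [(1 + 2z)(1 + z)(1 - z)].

Partial fractions give a closed form: a_n = (7/3)·(-2)^n + (-1)·(-1)^n + (-1/3)·1^n.
At n = 11: a_11 = -4778.

-4778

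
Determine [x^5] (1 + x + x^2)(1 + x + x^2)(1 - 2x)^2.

4

(1 + x + x^2) has coefficients 1,1,1 for degrees 0…2.
(1 + x + x^2) has coefficients 1,1,1,0,0,0 for degrees 0…5.
Finally multiplying by (1 - 2x)^2, the product of all factors after the first has coefficients 1,-3,1,0,4,0 for degrees 0…5.
[x^5] = 1·0 + 1·4 + 1·0 = 4.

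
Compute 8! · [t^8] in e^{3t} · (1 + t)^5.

The EGF product rule gives c_8 = Σ_{k_1+k_2=8} C(8; k_1,k_2) · ∏ g_i(k_i), where e^{3t} gives (3)^k; (1+t)^5 gives the falling factorial (5)_k.
g_1(k) for k = 0…8: 1, 3, 9, 27, 81, 243, 729, 2187, 6561.
g_2(k) for k = 0…8: 1, 5, 20, 60, 120, 120, 0, 0, 0.
c_8 = Σ_k C(8,k)·g_1(k)·g_2(8−k) = 56·27·120 + 70·81·120 + 56·243·60 + 28·729·20 + 8·2187·5 + 1·6561·1 = 181440 + 680400 + 816480 + 408240 + 87480 + 6561 = 2180601.

2180601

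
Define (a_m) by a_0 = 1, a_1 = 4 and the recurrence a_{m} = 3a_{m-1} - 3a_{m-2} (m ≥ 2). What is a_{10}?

-486

The ordinary generating function has denominator 1 - 3t + 3t^2.
Iterating the recurrence: a_0,…,a_{10} = 1, 4, 9, 15, 18, 9, -27, -108, -243, -405, -486.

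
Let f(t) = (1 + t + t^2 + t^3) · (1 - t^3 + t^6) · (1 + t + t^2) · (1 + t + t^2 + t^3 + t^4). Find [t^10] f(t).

(1 + t + t^2 + t^3) has coefficients 1,1,1,1 for degrees 0…3.
(1 - t^3 + t^6) has coefficients 1,0,0,-1,0,0,1,0,0,0,0 for degrees 0…10.
Multiplying by (1 + t + t^2) gives running coefficients 1,1,1,-1,-1,-1,1,1,1,0,0 for degrees 0…10.
Finally multiplying by (1 + t + t^2 + t^3 + t^4), the product of all factors after the first has coefficients 1,2,3,2,1,-1,-1,-1,1,2,3 for degrees 0…10.
[t^10] = 1·3 + 1·2 + 1·1 + 1·(-1) = 5.

5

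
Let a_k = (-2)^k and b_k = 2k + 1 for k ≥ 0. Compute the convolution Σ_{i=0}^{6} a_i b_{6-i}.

The convolution is the t^6 coefficient of A(t)B(t).
Σ = 1·13 − 2·11 + 4·9 − 8·7 + 16·5 − 32·3 + 64·1 = 19.

19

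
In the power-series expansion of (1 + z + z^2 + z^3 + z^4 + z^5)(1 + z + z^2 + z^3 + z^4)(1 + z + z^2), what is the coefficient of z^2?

(1 + z + z^2 + z^3 + z^4 + z^5) has coefficients 1,1,1 for degrees 0…2.
(1 + z + z^2 + z^3 + z^4) has coefficients 1,1,1 for degrees 0…2.
Finally multiplying by (1 + z + z^2), the product of all factors after the first has coefficients 1,2,3 for degrees 0…2.
[z^2] = 1·3 + 1·2 + 1·1 = 6.

6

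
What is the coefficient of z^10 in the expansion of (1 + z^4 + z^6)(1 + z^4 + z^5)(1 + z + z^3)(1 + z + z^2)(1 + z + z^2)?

(1 + z^4 + z^6) has coefficients 1,0,0,0,1,0,1 for degrees 0…6.
(1 + z^4 + z^5) has coefficients 1,0,0,0,1,1,0,0,0,0,0 for degrees 0…10.
Multiplying by (1 + z + z^3) gives running coefficients 1,1,0,1,1,2,1,1,1,0,0 for degrees 0…10.
Multiplying by (1 + z + z^2) gives running coefficients 1,2,2,2,2,4,4,4,3,2,1 for degrees 0…10.
Finally multiplying by (1 + z + z^2), the product of all factors after the first has coefficients 1,3,5,6,6,8,10,12,11,9,6 for degrees 0…10.
[z^10] = 1·6 + 1·10 + 1·6 = 22.

22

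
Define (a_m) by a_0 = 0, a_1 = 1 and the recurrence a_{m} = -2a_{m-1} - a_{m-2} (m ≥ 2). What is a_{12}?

The ordinary generating function has denominator 1 + 2x + x^2.
Iterating the recurrence: a_0,…,a_{12} = 0, 1, -2, 3, -4, 5, -6, 7, -8, 9, -10, 11, -12.

-12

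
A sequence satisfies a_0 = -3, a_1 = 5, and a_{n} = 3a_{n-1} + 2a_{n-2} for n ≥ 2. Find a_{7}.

The ordinary generating function has denominator 1 - 3z - 2z^2.
Iterating the recurrence: a_0,…,a_{7} = -3, 5, 9, 37, 129, 461, 1641, 5845.

5845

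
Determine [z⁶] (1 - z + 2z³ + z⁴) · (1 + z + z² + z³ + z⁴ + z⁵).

(1 - z + 2z³ + z⁴) has coefficients 1,-1,0,2,1 for degrees 0…4.
(1 + z + z² + z³ + z⁴ + z⁵) has coefficients 1,1,1,1,1,1,0 for degrees 0…6.
[z⁶] = 1·0 − 1·1 + 2·1 + 1·1 = 2.

2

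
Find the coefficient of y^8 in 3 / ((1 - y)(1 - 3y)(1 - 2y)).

85503

Partial fractions give a closed form: a_n = (3/2)·1^n + (27/2)·3^n + (-12)·2^n.
At n = 8: a_8 = 85503.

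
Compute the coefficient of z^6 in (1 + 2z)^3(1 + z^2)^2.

(1 + 2z)^3 has coefficients 1,6,12,8 for degrees 0…3.
(1 + z^2)^2 has coefficients 1,0,2,0,1,0,0 for degrees 0…6.
[z^6] = 1·0 + 6·0 + 12·1 + 8·0 = 12.

12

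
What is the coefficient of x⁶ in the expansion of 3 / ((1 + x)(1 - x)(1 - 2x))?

255

Partial fractions give a closed form: a_n = (1/2)·(-1)^n + (-3/2)·1^n + (4)·2^n.
At n = 6: a_6 = 255.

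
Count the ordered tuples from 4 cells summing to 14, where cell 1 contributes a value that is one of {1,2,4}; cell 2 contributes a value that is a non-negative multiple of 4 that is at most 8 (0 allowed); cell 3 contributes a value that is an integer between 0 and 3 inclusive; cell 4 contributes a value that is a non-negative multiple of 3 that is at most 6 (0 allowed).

7

The generating function for the choices is (x + x^2 + x^4)·(1 + x^4 + x^8)·(1 + x + x^2 + x^3)·(1 + x^3 + x^6); the count is [x^14].
(x + x^2 + x^4) has coefficients 0,1,1,0,1 for degrees 0…4.
(1 + x^4 + x^8) has coefficients 1,0,0,0,1,0,0,0,1,0,0,0,0,0,0 for degrees 0…14.
Multiplying by (1 + x + x^2 + x^3) gives running coefficients 1,1,1,1,1,1,1,1,1,1,1,1,0,0,0 for degrees 0…14.
Finally multiplying by (1 + x^3 + x^6), the product of all factors after the first has coefficients 1,1,1,2,2,2,3,3,3,3,3,3,2,2,2 for degrees 0…14.
[x^14] = 1·2 + 1·2 + 1·3 = 7.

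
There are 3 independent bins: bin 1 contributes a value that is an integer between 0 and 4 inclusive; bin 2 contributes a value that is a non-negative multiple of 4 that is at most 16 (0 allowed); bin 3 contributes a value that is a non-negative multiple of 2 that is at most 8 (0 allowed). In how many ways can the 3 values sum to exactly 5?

3

The generating function for the choices is (1 + x + x² + x³ + x⁴)·(1 + x⁴ + x⁸ + x¹² + x¹⁶)·(1 + x² + x⁴ + x⁶ + x⁸); the count is [x⁵].
(1 + x + x² + x³ + x⁴) has coefficients 1,1,1,1,1 for degrees 0…4.
(1 + x⁴ + x⁸ + x¹² + x¹⁶) has coefficients 1,0,0,0,1,0 for degrees 0…5.
Finally multiplying by (1 + x² + x⁴ + x⁶ + x⁸), the product of all factors after the first has coefficients 1,0,1,0,2,0 for degrees 0…5.
[x⁵] = 1·0 + 1·2 + 1·0 + 1·1 + 1·0 = 3.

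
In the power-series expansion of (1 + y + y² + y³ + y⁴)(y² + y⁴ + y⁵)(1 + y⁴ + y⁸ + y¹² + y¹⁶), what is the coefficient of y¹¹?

3

(1 + y + y² + y³ + y⁴) has coefficients 1,1,1,1,1 for degrees 0…4.
(y² + y⁴ + y⁵) has coefficients 0,0,1,0,1,1,0,0,0,0,0,0 for degrees 0…11.
Finally multiplying by (1 + y⁴ + y⁸ + y¹² + y¹⁶), the product of all factors after the first has coefficients 0,0,1,0,1,1,1,0,1,1,1,0 for degrees 0…11.
[y¹¹] = 1·0 + 1·1 + 1·1 + 1·1 + 1·0 = 3.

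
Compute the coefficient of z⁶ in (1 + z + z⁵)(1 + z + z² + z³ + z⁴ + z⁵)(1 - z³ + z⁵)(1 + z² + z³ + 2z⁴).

7

(1 + z + z⁵) has coefficients 1,1,0,0,0,1 for degrees 0…5.
(1 + z + z² + z³ + z⁴ + z⁵) has coefficients 1,1,1,1,1,1,0 for degrees 0…6.
Multiplying by (1 - z³ + z⁵) gives running coefficients 1,1,1,0,0,1,0 for degrees 0…6.
Finally multiplying by (1 + z² + z³ + 2z⁴), the product of all factors after the first has coefficients 1,1,2,2,4,4,2 for degrees 0…6.
[z⁶] = 1·2 + 1·4 + 1·1 = 7.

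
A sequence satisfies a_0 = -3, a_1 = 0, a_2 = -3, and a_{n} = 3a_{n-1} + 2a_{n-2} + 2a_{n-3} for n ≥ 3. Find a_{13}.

-6496065

The ordinary generating function has denominator 1 - 3t - 2t^2 - 2t^3.
Iterating the recurrence: a_0,…,a_{13} = -3, 0, -3, -15, -51, -189, -699, -2577, -9507, -35073, -129387, -477321, -1760883, -6496065.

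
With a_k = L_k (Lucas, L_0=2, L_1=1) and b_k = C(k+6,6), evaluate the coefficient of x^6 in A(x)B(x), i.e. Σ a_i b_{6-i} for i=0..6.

3567

The convolution is the x^6 coefficient of A(x)B(x).
Σ = 2·924 + 1·462 + 3·210 + 4·84 + 7·28 + 11·7 + 18·1 = 3567.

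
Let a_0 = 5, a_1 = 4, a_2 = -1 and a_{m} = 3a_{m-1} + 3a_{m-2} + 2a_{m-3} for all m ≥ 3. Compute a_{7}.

3688

The ordinary generating function has denominator 1 - 3y - 3y^2 - 2y^3.
Iterating the recurrence: a_0,…,a_{7} = 5, 4, -1, 19, 62, 241, 947, 3688.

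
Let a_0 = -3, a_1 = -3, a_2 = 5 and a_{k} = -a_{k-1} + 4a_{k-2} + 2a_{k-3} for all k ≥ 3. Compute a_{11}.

-17887

The ordinary generating function has denominator 1 + y - 4y^2 - 2y^3.
Iterating the recurrence: a_0,…,a_{11} = -3, -3, 5, -23, 37, -119, 221, -623, 1269, -3319, 7149, -17887.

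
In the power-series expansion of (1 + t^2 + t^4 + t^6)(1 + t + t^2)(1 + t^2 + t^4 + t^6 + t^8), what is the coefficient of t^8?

8

(1 + t^2 + t^4 + t^6) has coefficients 1,0,1,0,1,0,1 for degrees 0…6.
(1 + t + t^2) has coefficients 1,1,1,0,0,0,0,0,0 for degrees 0…8.
Finally multiplying by (1 + t^2 + t^4 + t^6 + t^8), the product of all factors after the first has coefficients 1,1,2,1,2,1,2,1,2 for degrees 0…8.
[t^8] = 1·2 + 1·2 + 1·2 + 1·2 = 8.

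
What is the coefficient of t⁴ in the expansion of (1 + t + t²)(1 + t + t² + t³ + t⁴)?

3

(1 + t + t²) has coefficients 1,1,1 for degrees 0…2.
(1 + t + t² + t³ + t⁴) has coefficients 1,1,1,1,1 for degrees 0…4.
[t⁴] = 1·1 + 1·1 + 1·1 = 3.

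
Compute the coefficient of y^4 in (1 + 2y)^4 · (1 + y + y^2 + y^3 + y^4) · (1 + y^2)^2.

(1 + 2y)^4 has coefficients 1,8,24,32,16 for degrees 0…4.
(1 + y + y^2 + y^3 + y^4) has coefficients 1,1,1,1,1 for degrees 0…4.
Finally multiplying by (1 + y^2)^2, the product of all factors after the first has coefficients 1,1,3,3,4 for degrees 0…4.
[y^4] = 1·4 + 8·3 + 24·3 + 32·1 + 16·1 = 148.

148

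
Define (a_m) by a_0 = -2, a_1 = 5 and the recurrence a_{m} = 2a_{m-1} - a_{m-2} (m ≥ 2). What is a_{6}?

The ordinary generating function has denominator 1 - 2q + q^2.
Iterating the recurrence: a_0,…,a_{6} = -2, 5, 12, 19, 26, 33, 40.

40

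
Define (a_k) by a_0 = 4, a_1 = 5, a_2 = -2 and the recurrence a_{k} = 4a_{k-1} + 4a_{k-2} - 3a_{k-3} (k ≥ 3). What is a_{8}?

-9562

The ordinary generating function has denominator 1 - 4t - 4t^2 + 3t^3.
Iterating the recurrence: a_0,…,a_{8} = 4, 5, -2, 0, -23, -86, -436, -2019, -9562.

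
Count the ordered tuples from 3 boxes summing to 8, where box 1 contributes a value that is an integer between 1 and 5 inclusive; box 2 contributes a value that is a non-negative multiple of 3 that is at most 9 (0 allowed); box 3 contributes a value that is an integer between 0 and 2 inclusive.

The generating function for the choices is (q + q^2 + q^3 + q^4 + q^5)·(1 + q^3 + q^6 + q^9)·(1 + q + q^2); the count is [q^8].
(q + q^2 + q^3 + q^4 + q^5) has coefficients 0,1,1,1,1,1 for degrees 0…5.
(1 + q^3 + q^6 + q^9) has coefficients 1,0,0,1,0,0,1,0,0 for degrees 0…8.
Finally multiplying by (1 + q + q^2), the product of all factors after the first has coefficients 1,1,1,1,1,1,1,1,1 for degrees 0…8.
[q^8] = 1·1 + 1·1 + 1·1 + 1·1 + 1·1 = 5.

5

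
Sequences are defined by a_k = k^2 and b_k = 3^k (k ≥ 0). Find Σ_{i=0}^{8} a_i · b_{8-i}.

9796

Write out a_i and b_{8-i} for i = 0,…,8 and sum the products.
Σ = 0·6561 + 1·2187 + 4·729 + 9·243 + 16·81 + 25·27 + 36·9 + 49·3 + 64·1 = 9796.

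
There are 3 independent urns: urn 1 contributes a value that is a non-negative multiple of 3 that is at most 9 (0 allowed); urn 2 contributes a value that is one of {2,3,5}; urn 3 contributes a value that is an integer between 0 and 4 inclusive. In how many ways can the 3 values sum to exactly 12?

6

The generating function for the choices is (1 + z^3 + z^6 + z^9)·(z^2 + z^3 + z^5)·(1 + z + z^2 + z^3 + z^4); the count is [z^12].
(1 + z^3 + z^6 + z^9) has coefficients 1,0,0,1,0,0,1,0,0,1 for degrees 0…9.
(z^2 + z^3 + z^5) has coefficients 0,0,1,1,0,1,0,0,0,0,0,0,0 for degrees 0…12.
Finally multiplying by (1 + z + z^2 + z^3 + z^4), the product of all factors after the first has coefficients 0,0,1,2,2,3,3,2,1,1,0,0,0 for degrees 0…12.
[z^12] = 1·0 + 1·1 + 1·3 + 1·2 = 6.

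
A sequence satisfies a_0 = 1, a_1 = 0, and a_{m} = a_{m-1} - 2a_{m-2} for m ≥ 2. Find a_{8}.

-14

The ordinary generating function has denominator 1 - x + 2x^2.
Iterating the recurrence: a_0,…,a_{8} = 1, 0, -2, -2, 2, 6, 2, -10, -14.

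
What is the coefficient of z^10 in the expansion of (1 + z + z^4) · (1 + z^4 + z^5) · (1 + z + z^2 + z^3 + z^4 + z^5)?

5

(1 + z + z^4) has coefficients 1,1,0,0,1 for degrees 0…4.
(1 + z^4 + z^5) has coefficients 1,0,0,0,1,1,0,0,0,0,0 for degrees 0…10.
Finally multiplying by (1 + z + z^2 + z^3 + z^4 + z^5), the product of all factors after the first has coefficients 1,1,1,1,2,3,2,2,2,2,1 for degrees 0…10.
[z^10] = 1·1 + 1·2 + 1·2 = 5.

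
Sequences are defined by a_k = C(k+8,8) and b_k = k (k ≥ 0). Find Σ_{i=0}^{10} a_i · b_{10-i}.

92378

Write out a_i and b_{10-i} for i = 0,…,10 and sum the products.
Σ = 1·10 + 9·9 + 45·8 + 165·7 + 495·6 + 1287·5 + 3003·4 + 6435·3 + 12870·2 + 24310·1 + 43758·0 = 92378.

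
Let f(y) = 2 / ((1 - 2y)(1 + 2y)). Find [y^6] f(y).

128

Partial fractions give a closed form: a_n = (1)·2^n + (1)·(-2)^n.
At n = 6: a_6 = 128.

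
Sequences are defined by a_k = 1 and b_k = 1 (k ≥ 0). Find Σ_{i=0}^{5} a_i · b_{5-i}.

The convolution is the t^5 coefficient of A(t)B(t).
Σ = 1·1 + 1·1 + 1·1 + 1·1 + 1·1 + 1·1 = 6.

6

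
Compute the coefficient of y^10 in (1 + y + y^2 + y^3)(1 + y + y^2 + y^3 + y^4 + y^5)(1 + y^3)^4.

(1 + y + y^2 + y^3) has coefficients 1,1,1,1 for degrees 0…3.
(1 + y + y^2 + y^3 + y^4 + y^5) has coefficients 1,1,1,1,1,1,0,0,0,0,0 for degrees 0…10.
Finally multiplying by (1 + y^3)^4, the product of all factors after the first has coefficients 1,1,1,5,5,5,10,10,10,10,10 for degrees 0…10.
[y^10] = 1·10 + 1·10 + 1·10 + 1·10 = 40.

40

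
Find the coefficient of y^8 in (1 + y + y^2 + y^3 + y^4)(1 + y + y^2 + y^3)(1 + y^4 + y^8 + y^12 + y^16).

(1 + y + y^2 + y^3 + y^4) has coefficients 1,1,1,1,1 for degrees 0…4.
(1 + y + y^2 + y^3) has coefficients 1,1,1,1,0,0,0,0,0 for degrees 0…8.
Finally multiplying by (1 + y^4 + y^8 + y^12 + y^16), the product of all factors after the first has coefficients 1,1,1,1,1,1,1,1,1 for degrees 0…8.
[y^8] = 1·1 + 1·1 + 1·1 + 1·1 + 1·1 = 5.

5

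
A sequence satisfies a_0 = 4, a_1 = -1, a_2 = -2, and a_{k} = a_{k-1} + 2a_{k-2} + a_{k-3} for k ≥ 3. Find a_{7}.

-36

The ordinary generating function has denominator 1 - z - 2z^2 - z^3.
Iterating the recurrence: a_0,…,a_{7} = 4, -1, -2, 0, -5, -7, -17, -36.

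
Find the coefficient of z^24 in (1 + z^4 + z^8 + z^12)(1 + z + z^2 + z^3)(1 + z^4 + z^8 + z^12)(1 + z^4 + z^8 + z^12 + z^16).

13

(1 + z^4 + z^8 + z^12) has coefficients 1,0,0,0,1,0,0,0,1,0,0,0,1 for degrees 0…12.
(1 + z + z^2 + z^3) has coefficients 1,1,1,1,0,0,0,0,0,0,0,0,0,0,0,0,0,0,0,0,0,0,0,0,0 for degrees 0…24.
Multiplying by (1 + z^4 + z^8 + z^12) gives running coefficients 1,1,1,1,1,1,1,1,1,1,1,1,1,1,1,1,0,0,0,0,0,0,0,0,0 for degrees 0…24.
Finally multiplying by (1 + z^4 + z^8 + z^12 + z^16), the product of all factors after the first has coefficients 1,1,1,1,2,2,2,2,3,3,3,3,4,4,4,4,4,4,4,4,3,3,3,3,2 for degrees 0…24.
[z^24] = 1·2 + 1·3 + 1·4 + 1·4 = 13.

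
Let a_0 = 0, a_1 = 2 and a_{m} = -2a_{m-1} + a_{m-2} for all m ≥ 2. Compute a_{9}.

The ordinary generating function has denominator 1 + 2q - q^2.
Iterating the recurrence: a_0,…,a_{9} = 0, 2, -4, 10, -24, 58, -140, 338, -816, 1970.

1970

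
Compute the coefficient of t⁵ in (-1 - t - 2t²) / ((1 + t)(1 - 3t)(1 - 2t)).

-765

Partial fractions give a closed form: a_n = (-1/6)·(-1)^n + (-7/2)·3^n + (8/3)·2^n.
At n = 5: a_5 = -765.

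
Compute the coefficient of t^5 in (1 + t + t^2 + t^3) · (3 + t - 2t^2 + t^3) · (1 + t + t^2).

2

(1 + t + t^2 + t^3) has coefficients 1,1,1,1 for degrees 0…3.
(3 + t - 2t^2 + t^3) has coefficients 3,1,-2,1,0,0 for degrees 0…5.
Finally multiplying by (1 + t + t^2), the product of all factors after the first has coefficients 3,4,2,0,-1,1 for degrees 0…5.
[t^5] = 1·1 + 1·(-1) + 1·0 + 1·2 = 2.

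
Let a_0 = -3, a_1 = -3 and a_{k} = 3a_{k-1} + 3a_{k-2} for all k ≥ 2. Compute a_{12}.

The ordinary generating function has denominator 1 - 3t - 3t^2.
Iterating the recurrence: a_0,…,a_{12} = -3, -3, -18, -63, -243, -918, -3483, -13203, -50058, -189783, -719523, -2727918, -10342323.

-10342323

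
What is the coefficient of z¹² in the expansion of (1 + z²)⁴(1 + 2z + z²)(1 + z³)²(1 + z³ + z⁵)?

74

(1 + z²)⁴ has coefficients 1,0,4,0,6,0,4,0,1 for degrees 0…8.
(1 + 2z + z²) has coefficients 1,2,1,0,0,0,0,0,0,0,0,0,0 for degrees 0…12.
Multiplying by (1 + z³)² gives running coefficients 1,2,1,2,4,2,1,2,1,0,0,0,0 for degrees 0…12.
Finally multiplying by (1 + z³ + z⁵), the product of all factors after the first has coefficients 1,2,1,3,6,4,5,7,5,5,4,2,2 for degrees 0…12.
[z¹²] = 1·2 + 4·4 + 6·5 + 4·5 + 1·6 = 74.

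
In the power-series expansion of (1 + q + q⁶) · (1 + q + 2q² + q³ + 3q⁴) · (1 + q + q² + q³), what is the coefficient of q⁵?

(1 + q + q⁶) has coefficients 1,1,0,0,0,0 for degrees 0…5.
(1 + q + 2q² + q³ + 3q⁴) has coefficients 1,1,2,1,3,0 for degrees 0…5.
Finally multiplying by (1 + q + q² + q³), the product of all factors after the first has coefficients 1,2,4,5,7,6 for degrees 0…5.
[q⁵] = 1·6 + 1·7 = 13.

13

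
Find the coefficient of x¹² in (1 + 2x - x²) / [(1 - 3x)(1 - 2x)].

The denominator gives the recurrence a_n = 5a_(n−1) − 6a_(n−2) for n ≥ 3; the numerator fixes a_0 = 1, a_1 = 7, a_2 = 28.
Iterating: 1, 7, 28, 98, 322, 1022, 3178, 9758, 29722, 90062, 271978, 819518, 2465722, so a_12 = 2465722.

2465722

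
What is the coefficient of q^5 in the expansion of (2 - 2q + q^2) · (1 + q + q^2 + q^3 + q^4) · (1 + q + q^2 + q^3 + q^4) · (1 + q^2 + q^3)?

(2 - 2q + q^2) has coefficients 2,-2,1 for degrees 0…2.
(1 + q + q^2 + q^3 + q^4) has coefficients 1,1,1,1,1,0 for degrees 0…5.
Multiplying by (1 + q + q^2 + q^3 + q^4) gives running coefficients 1,2,3,4,5,4 for degrees 0…5.
Finally multiplying by (1 + q^2 + q^3), the product of all factors after the first has coefficients 1,2,4,7,10,11 for degrees 0…5.
[q^5] = 2·11 − 2·10 + 1·7 = 9.

9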